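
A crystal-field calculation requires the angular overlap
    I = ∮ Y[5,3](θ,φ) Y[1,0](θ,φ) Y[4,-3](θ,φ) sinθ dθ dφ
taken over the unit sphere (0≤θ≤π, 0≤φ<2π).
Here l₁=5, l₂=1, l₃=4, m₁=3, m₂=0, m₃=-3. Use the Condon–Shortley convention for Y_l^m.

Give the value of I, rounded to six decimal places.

-0.196426

m-sum 0 ✓  L=10 even ✓  4≤4≤6 ✓
Π(2lᵢ+1) = 11×3×9 = 297
triangle coeff Δ(5,1,4) = 1/495
Σ_t [1,1]: t=1:−1/576 = -1/576
(3j)²=5/99 [(5 1 4; 0 0 0)], sign=-1
Σ_t [1,1]: t=1:−1/5040 = -1/5040
(3j)²=16/495 [(5 1 4; 3 0 -3)], sign=+1
⇒ 4πI² = 16/33
I = (-1)√(16/33/(4π)) = -0.19642560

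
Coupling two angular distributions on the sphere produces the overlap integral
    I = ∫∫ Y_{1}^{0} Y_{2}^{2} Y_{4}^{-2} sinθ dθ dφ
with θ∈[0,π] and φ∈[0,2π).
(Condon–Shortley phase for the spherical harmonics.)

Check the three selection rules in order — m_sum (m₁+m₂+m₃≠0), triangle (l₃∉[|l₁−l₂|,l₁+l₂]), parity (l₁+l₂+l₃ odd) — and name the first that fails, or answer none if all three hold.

Σmᵢ = 0  ✓
l₃∈[|l₁−l₂|,l₁+l₂]=[1,3], have l₃=4  ✗
Σlᵢ = 7 ⇒ odd

triangle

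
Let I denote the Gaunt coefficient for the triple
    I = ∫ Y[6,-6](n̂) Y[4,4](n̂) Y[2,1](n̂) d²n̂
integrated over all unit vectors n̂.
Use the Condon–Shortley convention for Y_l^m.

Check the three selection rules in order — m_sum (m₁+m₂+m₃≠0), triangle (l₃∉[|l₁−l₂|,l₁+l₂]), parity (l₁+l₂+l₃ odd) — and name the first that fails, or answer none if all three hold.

m_sum

m₁+m₂+m₃ = -6 + 4 + 1 = -1  ✗
triangle: |6−4|=2 ≤ l₃=2 ≤ 6+4=10
parity: l₁+l₂+l₃ = 12 is even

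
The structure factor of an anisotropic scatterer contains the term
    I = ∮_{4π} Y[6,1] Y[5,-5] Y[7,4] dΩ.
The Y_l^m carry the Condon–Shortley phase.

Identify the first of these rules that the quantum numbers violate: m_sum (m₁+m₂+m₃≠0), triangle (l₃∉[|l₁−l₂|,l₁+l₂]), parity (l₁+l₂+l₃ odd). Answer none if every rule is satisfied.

Σmᵢ = 0  ✓
l₃∈[|l₁−l₂|,l₁+l₂]=[1,11], have l₃=7  ✓
Σlᵢ = 18 ⇒ even  ✓

none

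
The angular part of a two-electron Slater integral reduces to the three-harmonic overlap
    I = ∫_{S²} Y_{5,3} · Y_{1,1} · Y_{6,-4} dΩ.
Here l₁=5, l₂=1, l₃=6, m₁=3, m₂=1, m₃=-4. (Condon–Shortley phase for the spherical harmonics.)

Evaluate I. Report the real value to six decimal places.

Rules hold: Σm=0, L=12 even, 4≤6≤6.
N = 11·3·13 = 429
Δ = 0!·10!·2!/13! = 1/858
Racah Σ t=0..0: t=0:+1/14400 = 1/14400
⇒ 3j(5 1 6; 0 0 0)² = 6/143, sgn +1
Racah Σ t=0..0: t=0:+1/161280 = 1/161280
⇒ 3j(5 1 6; 3 1 -4)² = 15/286, sgn +1
4πI² = N·(3j₀)²·(3jₘ)² = 135/143
I = +1·√(0.944056/4π) = 0.27409047

0.274090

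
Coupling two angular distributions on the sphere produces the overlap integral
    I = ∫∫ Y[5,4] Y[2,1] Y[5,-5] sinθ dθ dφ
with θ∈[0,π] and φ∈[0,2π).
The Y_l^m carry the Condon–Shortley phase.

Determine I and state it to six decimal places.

Rules hold: Σm=0, L=12 even, 3≤5≤7.
N = 11·5·11 = 605
Δ = 2!·8!·2!/13! = 1/38610
Racah Σ t=0..2: t=0:+1/2880 t=1:−1/576 t=2:+1/2880 = -1/960
⇒ 3j(5 2 5; 0 0 0)² = 10/429, sgn +1
Racah Σ t=1..1: t=1:−1/80640 = -1/80640
⇒ 3j(5 2 5; 4 1 -5)² = 9/286, sgn -1
4πI² = N·(3j₀)²·(3jₘ)² = 75/169
I = -1·√(0.443787/4π) = -0.18792404

-0.187924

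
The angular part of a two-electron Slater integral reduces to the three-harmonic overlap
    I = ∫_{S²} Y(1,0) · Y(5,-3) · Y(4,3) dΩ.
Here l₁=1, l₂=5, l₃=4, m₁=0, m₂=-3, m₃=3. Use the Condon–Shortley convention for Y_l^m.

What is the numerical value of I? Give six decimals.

Checks pass: Σm=0; 10 even; l₃=4∈[4,6].
(2·1+1)(2·5+1)(2·4+1) = 297
Δ: 2! 0! 8! / 11! → 1/495
sum: t=1:−1/576 = -1/576
3j²(1 5 4; 0 0 0) = Δ·Π!·Σ² = 5/99  (sign -1)
sum: t=1:−1/5040 = -1/5040
3j²(1 5 4; 0 -3 3) = Δ·Π!·Σ² = 16/495  (sign +1)
combine: 4πI² = 297·5/99·16/495 = 16/33
take √, sign -1: I = -0.19642560

-0.196426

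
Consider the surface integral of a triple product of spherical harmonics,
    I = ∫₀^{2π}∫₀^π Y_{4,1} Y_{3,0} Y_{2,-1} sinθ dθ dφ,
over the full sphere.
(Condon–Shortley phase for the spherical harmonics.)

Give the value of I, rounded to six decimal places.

0.000000

Σlᵢ=9 odd — θ-integrand is odd under cosθ→−cosθ; I=0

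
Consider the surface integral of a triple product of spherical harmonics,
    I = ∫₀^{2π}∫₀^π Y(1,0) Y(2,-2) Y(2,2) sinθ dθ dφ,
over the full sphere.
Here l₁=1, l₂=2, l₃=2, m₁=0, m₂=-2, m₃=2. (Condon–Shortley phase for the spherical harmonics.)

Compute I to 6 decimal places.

0.000000

Σlᵢ=5 odd — θ-integrand is odd under cosθ→−cosθ; I=0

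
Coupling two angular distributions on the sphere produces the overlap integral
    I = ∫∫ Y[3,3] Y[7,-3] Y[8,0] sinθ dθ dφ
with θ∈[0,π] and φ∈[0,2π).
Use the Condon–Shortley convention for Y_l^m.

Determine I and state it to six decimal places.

-0.123395

m-sum 0 ✓  L=18 even ✓  4≤8≤10 ✓
Π(2lᵢ+1) = 7×15×17 = 1785
triangle coeff Δ(3,7,8) = 1/5290740
Σ_t [0,2]: t=0:+1/7257600 t=1:−1/2073600 t=2:+1/7257600 = -1/4838400
(3j)²=252/20995 [(3 7 8; 0 0 0)], sign=-1
Σ_t [0,0]: t=0:+1/46448640 = 1/46448640
(3j)²=75/8398 [(3 7 8; 3 -3 0)], sign=+1
⇒ 4πI² = 198450/1037153
I = (-1)√(198450/1037153/(4π)) = -0.12339547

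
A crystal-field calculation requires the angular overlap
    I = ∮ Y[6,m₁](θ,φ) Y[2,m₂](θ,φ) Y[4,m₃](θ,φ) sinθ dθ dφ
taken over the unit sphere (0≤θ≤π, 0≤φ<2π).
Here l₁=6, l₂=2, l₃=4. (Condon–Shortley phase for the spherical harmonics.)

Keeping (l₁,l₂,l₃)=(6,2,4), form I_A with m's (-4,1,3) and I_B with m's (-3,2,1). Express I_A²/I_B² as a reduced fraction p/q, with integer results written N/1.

Same 6,2,4: normalisation and zero-m 3j drop out of the ratio.
A: Δ: 4! 8! 0! / 13! → 1/6435; sum: t=3:−1/30240 = -1/30240; 3j²(6 2 4; -4 1 3) = Δ·Π!·Σ² = 16/429  (sign +1)
B: Δ: 4! 8! 0! / 13! → 1/6435; sum: t=4:+1/17280 = 1/17280; 3j²(6 2 4; -3 2 1) = Δ·Π!·Σ² = 14/715  (sign -1)
I_A²/I_B² = (16/429)/(14/715) = 40/21

40/21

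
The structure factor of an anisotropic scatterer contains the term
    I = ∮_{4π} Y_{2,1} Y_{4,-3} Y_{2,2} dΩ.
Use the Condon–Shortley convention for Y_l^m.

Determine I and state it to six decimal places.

-0.238414

Checks pass: Σm=0; 8 even; l₃=2∈[2,6].
(2·2+1)(2·4+1)(2·2+1) = 225
Δ: 4! 0! 4! / 9! → 1/630
sum: t=2:+1/16 = 1/16
3j²(2 4 2; 0 0 0) = Δ·Π!·Σ² = 2/35  (sign +1)
sum: t=1:−1/144 = -1/144
3j²(2 4 2; 1 -3 2) = Δ·Π!·Σ² = 1/18  (sign -1)
combine: 4πI² = 225·2/35·1/18 = 5/7
take √, sign -1: I = -0.23841361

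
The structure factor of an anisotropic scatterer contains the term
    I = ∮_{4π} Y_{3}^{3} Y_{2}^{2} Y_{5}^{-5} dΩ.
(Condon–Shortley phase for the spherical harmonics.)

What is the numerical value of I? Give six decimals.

-0.347235

m-sum 0 ✓  L=10 even ✓  1≤5≤5 ✓
Π(2lᵢ+1) = 7×5×11 = 385
triangle coeff Δ(3,2,5) = 1/2310
Σ_t [0,0]: t=0:+1/144 = 1/144
(3j)²=10/231 [(3 2 5; 0 0 0)], sign=-1
Σ_t [0,0]: t=0:+1/17280 = 1/17280
(3j)²=1/11 [(3 2 5; 3 2 -5)], sign=+1
⇒ 4πI² = 50/33
I = (-1)√(50/33/(4π)) = -0.34723469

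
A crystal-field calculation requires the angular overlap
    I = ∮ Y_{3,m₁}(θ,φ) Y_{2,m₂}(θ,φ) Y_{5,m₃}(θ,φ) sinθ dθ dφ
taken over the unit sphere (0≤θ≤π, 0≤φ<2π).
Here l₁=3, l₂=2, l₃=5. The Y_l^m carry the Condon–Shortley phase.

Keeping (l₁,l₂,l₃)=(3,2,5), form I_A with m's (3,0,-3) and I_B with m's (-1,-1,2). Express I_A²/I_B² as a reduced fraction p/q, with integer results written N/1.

l's match ⇒ only the (l;m) 3-j factors differ between A and B.
A: triangle coeff Δ(3,2,5) = 1/2310; Σ_t [0,0]: t=0:+1/2880 = 1/2880; (3j)²=2/165 [(3 2 5; 3 0 -3)], sign=+1
B: triangle coeff Δ(3,2,5) = 1/2310; Σ_t [0,0]: t=0:+1/288 = 1/288; (3j)²=1/22 [(3 2 5; -1 -1 2)], sign=-1
I_A²/I_B² = (2/165)/(1/22) = 4/15

4/15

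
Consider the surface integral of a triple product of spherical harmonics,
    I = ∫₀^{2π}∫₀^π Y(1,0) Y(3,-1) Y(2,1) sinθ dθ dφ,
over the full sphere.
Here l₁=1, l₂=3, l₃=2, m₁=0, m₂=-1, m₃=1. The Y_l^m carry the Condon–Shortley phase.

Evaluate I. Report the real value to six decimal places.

Rules hold: Σm=0, L=6 even, 2≤2≤4.
N = 3·7·5 = 105
Δ = 2!·0!·4!/7! = 1/105
Racah Σ t=1..1: t=1:−1/4 = -1/4
⇒ 3j(1 3 2; 0 0 0)² = 3/35, sgn -1
Racah Σ t=1..1: t=1:−1/6 = -1/6
⇒ 3j(1 3 2; 0 -1 1)² = 8/105, sgn +1
4πI² = N·(3j₀)²·(3jₘ)² = 24/35
I = -1·√(0.685714/4π) = -0.23359668

-0.233597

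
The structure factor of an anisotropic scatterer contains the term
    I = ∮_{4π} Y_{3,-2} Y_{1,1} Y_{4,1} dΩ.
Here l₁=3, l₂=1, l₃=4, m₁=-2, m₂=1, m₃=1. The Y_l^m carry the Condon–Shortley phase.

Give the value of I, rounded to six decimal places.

Checks pass: Σm=0; 8 even; l₃=4∈[2,4].
(2·3+1)(2·1+1)(2·4+1) = 189
Δ: 0! 6! 2! / 9! → 1/252
sum: t=0:+1/36 = 1/36
3j²(3 1 4; 0 0 0) = Δ·Π!·Σ² = 4/63  (sign +1)
sum: t=0:+1/240 = 1/240
3j²(3 1 4; -2 1 1) = Δ·Π!·Σ² = 1/84  (sign -1)
combine: 4πI² = 189·4/63·1/84 = 1/7
take √, sign -1: I = -0.10662181

-0.106622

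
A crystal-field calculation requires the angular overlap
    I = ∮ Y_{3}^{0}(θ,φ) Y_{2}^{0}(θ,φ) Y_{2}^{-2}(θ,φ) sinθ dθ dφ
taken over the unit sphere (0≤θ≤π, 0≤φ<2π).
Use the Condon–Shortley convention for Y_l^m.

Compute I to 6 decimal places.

0 + 0 − 2 = -2 ≠ 0: azimuthal integral kills it; I = 0

0.000000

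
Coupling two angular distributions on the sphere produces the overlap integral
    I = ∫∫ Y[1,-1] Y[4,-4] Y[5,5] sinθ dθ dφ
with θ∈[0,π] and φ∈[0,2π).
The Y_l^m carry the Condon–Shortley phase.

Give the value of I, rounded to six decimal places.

-0.329416

m-sum 0 ✓  L=10 even ✓  3≤5≤5 ✓
Π(2lᵢ+1) = 3×9×11 = 297
triangle coeff Δ(1,4,5) = 1/495
Σ_t [0,0]: t=0:+1/576 = 1/576
(3j)²=5/99 [(1 4 5; 0 0 0)], sign=-1
Σ_t [0,0]: t=0:+1/80640 = 1/80640
(3j)²=1/11 [(1 4 5; -1 -4 5)], sign=+1
⇒ 4πI² = 15/11
I = (-1)√(15/11/(4π)) = -0.32941575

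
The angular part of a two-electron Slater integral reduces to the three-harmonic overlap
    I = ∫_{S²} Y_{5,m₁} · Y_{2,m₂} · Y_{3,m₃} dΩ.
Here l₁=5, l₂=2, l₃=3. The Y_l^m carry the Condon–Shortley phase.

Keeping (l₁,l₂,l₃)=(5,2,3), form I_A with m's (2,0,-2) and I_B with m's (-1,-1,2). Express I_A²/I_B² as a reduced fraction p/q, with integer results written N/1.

Shared (l₁,l₂,l₃)=(5,2,3): N and (l;000)² cancel in I_A²/I_B².
A: Δ = 4!·6!·0!/11! = 1/2310; Racah Σ t=2..2: t=2:+1/480 = 1/480; ⇒ 3j(5 2 3; 2 0 -2)² = 3/110, sgn -1
B: Δ = 4!·6!·0!/11! = 1/2310; Racah Σ t=1..1: t=1:−1/720 = -1/720; ⇒ 3j(5 2 3; -1 -1 2)² = 4/385, sgn +1
I_A²/I_B² = (3/110)/(4/385) = 21/8

21/8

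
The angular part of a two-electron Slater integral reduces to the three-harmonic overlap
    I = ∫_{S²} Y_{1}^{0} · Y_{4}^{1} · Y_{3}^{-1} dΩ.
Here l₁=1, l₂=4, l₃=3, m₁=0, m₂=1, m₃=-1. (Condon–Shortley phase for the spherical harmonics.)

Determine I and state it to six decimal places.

Rules hold: Σm=0, L=8 even, 3≤3≤5.
N = 3·9·7 = 189
Δ = 2!·0!·6!/9! = 1/252
Racah Σ t=1..1: t=1:−1/36 = -1/36
⇒ 3j(1 4 3; 0 0 0)² = 4/63, sgn +1
Racah Σ t=1..1: t=1:−1/48 = -1/48
⇒ 3j(1 4 3; 0 1 -1)² = 5/84, sgn -1
4πI² = N·(3j₀)²·(3jₘ)² = 5/7
I = -1·√(0.714286/4π) = -0.23841361

-0.238414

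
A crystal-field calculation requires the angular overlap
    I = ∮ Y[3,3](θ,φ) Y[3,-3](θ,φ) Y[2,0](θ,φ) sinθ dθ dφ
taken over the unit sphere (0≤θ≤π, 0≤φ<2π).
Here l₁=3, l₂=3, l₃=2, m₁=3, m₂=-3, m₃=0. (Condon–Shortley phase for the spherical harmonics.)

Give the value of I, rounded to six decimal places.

m-sum 0 ✓  L=8 even ✓  0≤2≤6 ✓
Π(2lᵢ+1) = 7×7×5 = 245
triangle coeff Δ(3,3,2) = 1/3780
Σ_t [1,3]: t=1:−1/24 t=2:+1/4 t=3:−1/24 = 1/6
(3j)²=4/105 [(3 3 2; 0 0 0)], sign=+1
Σ_t [0,0]: t=0:+1/96 = 1/96
(3j)²=5/84 [(3 3 2; 3 -3 0)], sign=+1
⇒ 4πI² = 5/9
I = (+1)√(5/9/(4π)) = 0.21026104

0.210261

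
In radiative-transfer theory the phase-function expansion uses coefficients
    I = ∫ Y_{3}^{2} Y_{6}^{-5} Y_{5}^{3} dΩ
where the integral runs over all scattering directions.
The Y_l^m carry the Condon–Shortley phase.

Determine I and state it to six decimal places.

-0.169016

Checks pass: Σm=0; 14 even; l₃=5∈[3,9].
(2·3+1)(2·6+1)(2·5+1) = 1001
Δ: 4! 2! 8! / 15! → 1/675675
sum: t=1:−1/8640 t=2:+1/2304 t=3:−1/8640 = 7/34560
3j²(3 6 5; 0 0 0) = Δ·Π!·Σ² = 7/429  (sign -1)
sum: t=0:+1/120960 t=1:−1/483840 = 1/161280
3j²(3 6 5; 2 -5 3) = Δ·Π!·Σ² = 2/91  (sign +1)
combine: 4πI² = 1001·7/429·2/91 = 14/39
take √, sign -1: I = -0.16901560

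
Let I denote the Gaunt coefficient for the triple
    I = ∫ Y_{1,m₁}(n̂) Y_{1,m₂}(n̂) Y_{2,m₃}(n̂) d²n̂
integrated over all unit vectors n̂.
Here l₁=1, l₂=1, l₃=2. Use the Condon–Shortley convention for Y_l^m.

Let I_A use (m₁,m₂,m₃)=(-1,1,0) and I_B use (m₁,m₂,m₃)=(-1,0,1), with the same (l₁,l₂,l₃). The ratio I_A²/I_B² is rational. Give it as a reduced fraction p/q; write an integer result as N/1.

Shared (l₁,l₂,l₃)=(1,1,2): N and (l;000)² cancel in I_A²/I_B².
A: Δ = 0!·2!·2!/5! = 1/30; Racah Σ t=0..0: t=0:+1/4 = 1/4; ⇒ 3j(1 1 2; -1 1 0)² = 1/30, sgn +1
B: Δ = 0!·2!·2!/5! = 1/30; Racah Σ t=0..0: t=0:+1/2 = 1/2; ⇒ 3j(1 1 2; -1 0 1)² = 1/10, sgn -1
I_A²/I_B² = (1/30)/(1/10) = 1/3

1/3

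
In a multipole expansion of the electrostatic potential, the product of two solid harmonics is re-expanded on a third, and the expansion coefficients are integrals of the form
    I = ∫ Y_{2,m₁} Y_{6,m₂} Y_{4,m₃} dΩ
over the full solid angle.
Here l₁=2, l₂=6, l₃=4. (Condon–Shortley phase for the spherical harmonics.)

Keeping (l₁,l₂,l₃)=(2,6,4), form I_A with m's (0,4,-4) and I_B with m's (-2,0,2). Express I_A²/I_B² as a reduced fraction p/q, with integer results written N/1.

Shared (l₁,l₂,l₃)=(2,6,4): N and (l;000)² cancel in I_A²/I_B².
A: Δ = 4!·0!·8!/13! = 1/6435; Racah Σ t=2..2: t=2:+1/161280 = 1/161280; ⇒ 3j(2 6 4; 0 4 -4)² = 1/143, sgn +1
B: Δ = 4!·0!·8!/13! = 1/6435; Racah Σ t=4..4: t=4:+1/34560 = 1/34560; ⇒ 3j(2 6 4; -2 0 2)² = 1/429, sgn +1
I_A²/I_B² = (1/143)/(1/429) = 3/1

3/1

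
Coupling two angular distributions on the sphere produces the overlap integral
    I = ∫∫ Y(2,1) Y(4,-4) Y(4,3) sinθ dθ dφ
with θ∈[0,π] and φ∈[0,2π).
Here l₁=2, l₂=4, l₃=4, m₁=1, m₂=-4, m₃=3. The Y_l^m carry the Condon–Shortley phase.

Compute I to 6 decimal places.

Checks pass: Σm=0; 10 even; l₃=4∈[2,6].
(2·2+1)(2·4+1)(2·4+1) = 405
Δ: 2! 2! 6! / 11! → 1/13860
sum: t=0:+1/192 t=1:−1/36 t=2:+1/192 = -5/288
3j²(2 4 4; 0 0 0) = Δ·Π!·Σ² = 20/693  (sign -1)
sum: t=0:+1/1440 = 1/1440
3j²(2 4 4; 1 -4 3) = Δ·Π!·Σ² = 7/165  (sign -1)
combine: 4πI² = 405·20/693·7/165 = 60/121
take √, sign +1: I = 0.19864517

0.198645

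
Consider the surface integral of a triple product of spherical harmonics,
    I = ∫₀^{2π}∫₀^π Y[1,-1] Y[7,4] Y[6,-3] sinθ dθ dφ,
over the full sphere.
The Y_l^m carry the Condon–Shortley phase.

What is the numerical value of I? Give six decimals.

m-sum 0 ✓  L=14 even ✓  6≤6≤8 ✓
Π(2lᵢ+1) = 3×15×13 = 585
triangle coeff Δ(1,7,6) = 1/1365
Σ_t [1,1]: t=1:−1/518400 = -1/518400
(3j)²=7/195 [(1 7 6; 0 0 0)], sign=-1
Σ_t [2,2]: t=2:+1/4354560 = 1/4354560
(3j)²=11/273 [(1 7 6; -1 4 -3)], sign=-1
⇒ 4πI² = 11/13
I = (+1)√(11/13/(4π)) = 0.25948947

0.259489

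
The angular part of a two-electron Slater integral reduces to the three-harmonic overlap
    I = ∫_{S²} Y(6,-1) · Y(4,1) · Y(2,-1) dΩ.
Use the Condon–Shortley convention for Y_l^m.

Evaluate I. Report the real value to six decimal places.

0.000000

m-sum = -1 + 1 − 1 = -1 ≠ 0 ⇒ I = 0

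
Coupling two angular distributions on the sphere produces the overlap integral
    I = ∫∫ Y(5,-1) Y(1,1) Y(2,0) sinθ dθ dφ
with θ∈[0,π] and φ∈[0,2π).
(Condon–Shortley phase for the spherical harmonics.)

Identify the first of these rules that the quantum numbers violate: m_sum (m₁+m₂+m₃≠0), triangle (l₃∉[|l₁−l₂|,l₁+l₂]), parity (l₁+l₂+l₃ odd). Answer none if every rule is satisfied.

triangle

azimuthal sum: -1 + 1 + 0 = 0  ✓
4 ≤ 2 ≤ 6 (triangle on l)  ✗
L = 5 + 1 + 2 = 8 (even)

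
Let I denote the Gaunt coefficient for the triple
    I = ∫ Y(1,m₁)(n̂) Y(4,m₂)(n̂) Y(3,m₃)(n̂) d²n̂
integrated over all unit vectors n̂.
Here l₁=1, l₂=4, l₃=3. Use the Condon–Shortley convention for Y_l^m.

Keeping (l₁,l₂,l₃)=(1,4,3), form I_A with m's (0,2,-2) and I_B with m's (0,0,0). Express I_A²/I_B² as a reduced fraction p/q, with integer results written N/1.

3/4

Same 1,4,3: normalisation and zero-m 3j drop out of the ratio.
A: Δ: 2! 0! 6! / 9! → 1/252; sum: t=1:−1/120 = -1/120; 3j²(1 4 3; 0 2 -2) = Δ·Π!·Σ² = 1/21  (sign +1)
B: Δ: 2! 0! 6! / 9! → 1/252; sum: t=1:−1/36 = -1/36; 3j²(1 4 3; 0 0 0) = Δ·Π!·Σ² = 4/63  (sign +1)
I_A²/I_B² = (1/21)/(4/63) = 3/4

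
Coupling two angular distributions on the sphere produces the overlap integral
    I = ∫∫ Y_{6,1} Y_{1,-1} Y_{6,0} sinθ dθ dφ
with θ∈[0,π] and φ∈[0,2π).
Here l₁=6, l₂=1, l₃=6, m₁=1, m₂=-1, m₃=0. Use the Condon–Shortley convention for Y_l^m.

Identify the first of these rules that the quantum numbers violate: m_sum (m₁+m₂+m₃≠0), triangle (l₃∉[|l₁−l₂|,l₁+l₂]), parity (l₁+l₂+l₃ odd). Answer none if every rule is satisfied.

parity

Σmᵢ = 0  ✓
l₃∈[|l₁−l₂|,l₁+l₂]=[5,7], have l₃=6  ✓
Σlᵢ = 13 ⇒ odd  ✗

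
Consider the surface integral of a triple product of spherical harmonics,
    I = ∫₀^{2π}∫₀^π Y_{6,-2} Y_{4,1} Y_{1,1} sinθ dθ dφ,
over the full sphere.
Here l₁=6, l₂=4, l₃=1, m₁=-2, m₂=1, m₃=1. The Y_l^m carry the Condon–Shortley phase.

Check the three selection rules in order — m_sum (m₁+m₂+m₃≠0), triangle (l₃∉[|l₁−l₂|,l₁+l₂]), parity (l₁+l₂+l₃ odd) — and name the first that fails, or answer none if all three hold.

triangle

m₁+m₂+m₃ = -2 + 1 + 1 = 0  ✓
triangle: |6−4|=2 ≤ l₃=1 ≤ 6+4=10  ✗
parity: l₁+l₂+l₃ = 11 is odd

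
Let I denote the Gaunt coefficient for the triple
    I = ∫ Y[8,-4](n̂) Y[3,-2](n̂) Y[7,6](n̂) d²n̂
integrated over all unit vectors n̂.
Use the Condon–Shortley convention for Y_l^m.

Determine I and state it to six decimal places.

-0.105265

m-sum 0 ✓  L=18 even ✓  5≤7≤11 ✓
Π(2lᵢ+1) = 17×7×15 = 1785
triangle coeff Δ(8,3,7) = 1/5290740
Σ_t [1,3]: t=1:−1/7257600 t=2:+1/2073600 t=3:−1/7257600 = 1/4838400
(3j)²=252/20995 [(8 3 7; 0 0 0)], sign=-1
Σ_t [0,1]: t=0:+1/11496038400 t=1:−1/479001600 = -23/11496038400
(3j)²=529/81396 [(8 3 7; -4 -2 6)], sign=+1
⇒ 4πI² = 11109/79781
I = (-1)√(11109/79781/(4π)) = -0.10526471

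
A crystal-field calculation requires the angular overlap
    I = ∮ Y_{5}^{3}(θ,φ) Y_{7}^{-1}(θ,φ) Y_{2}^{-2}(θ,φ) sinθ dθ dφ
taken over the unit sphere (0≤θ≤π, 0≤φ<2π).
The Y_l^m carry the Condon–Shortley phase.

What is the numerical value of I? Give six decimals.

Checks pass: Σm=0; 14 even; l₃=2∈[2,12].
(2·5+1)(2·7+1)(2·2+1) = 825
Δ: 10! 0! 4! / 15! → 1/15015
sum: t=5:−1/57600 = -1/57600
3j²(5 7 2; 0 0 0) = Δ·Π!·Σ² = 21/715  (sign -1)
sum: t=2:+1/1935360 = 1/1935360
3j²(5 7 2; 3 -1 -2) = Δ·Π!·Σ² = 1/1001  (sign +1)
combine: 4πI² = 825·21/715·1/1001 = 45/1859
take √, sign -1: I = -0.04388960

-0.043890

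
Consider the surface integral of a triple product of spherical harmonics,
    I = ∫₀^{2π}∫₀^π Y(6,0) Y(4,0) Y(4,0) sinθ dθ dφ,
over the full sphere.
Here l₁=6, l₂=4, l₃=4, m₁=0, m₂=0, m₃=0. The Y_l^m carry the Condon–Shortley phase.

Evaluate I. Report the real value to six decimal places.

m-sum 0 ✓  L=14 even ✓  2≤4≤10 ✓
Π(2lᵢ+1) = 13×9×9 = 1053
triangle coeff Δ(6,4,4) = 1/1261260
Σ_t [2,4]: t=2:+1/4608 t=3:−1/1296 t=4:+1/4608 = -7/20736
(3j)²=20/1287 [(6 4 4; 0 0 0)], sign=-1
(m-triple is (0,0,0) — same symbol as above.)
⇒ 4πI² = 400/1573
I = (+1)√(400/1573/(4π)) = 0.14225276

0.142253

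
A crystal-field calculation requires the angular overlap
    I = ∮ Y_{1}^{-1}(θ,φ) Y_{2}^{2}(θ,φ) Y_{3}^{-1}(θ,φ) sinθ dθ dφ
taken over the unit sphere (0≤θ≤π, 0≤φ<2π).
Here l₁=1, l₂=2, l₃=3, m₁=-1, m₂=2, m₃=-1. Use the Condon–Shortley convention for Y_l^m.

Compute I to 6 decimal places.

Rules hold: Σm=0, L=6 even, 1≤3≤3.
N = 3·5·7 = 105
Δ = 0!·2!·4!/7! = 1/105
Racah Σ t=0..0: t=0:+1/4 = 1/4
⇒ 3j(1 2 3; 0 0 0)² = 3/35, sgn -1
Racah Σ t=0..0: t=0:+1/48 = 1/48
⇒ 3j(1 2 3; -1 2 -1)² = 1/105, sgn +1
4πI² = N·(3j₀)²·(3jₘ)² = 3/35
I = -1·√(0.0857143/4π) = -0.08258890

-0.082589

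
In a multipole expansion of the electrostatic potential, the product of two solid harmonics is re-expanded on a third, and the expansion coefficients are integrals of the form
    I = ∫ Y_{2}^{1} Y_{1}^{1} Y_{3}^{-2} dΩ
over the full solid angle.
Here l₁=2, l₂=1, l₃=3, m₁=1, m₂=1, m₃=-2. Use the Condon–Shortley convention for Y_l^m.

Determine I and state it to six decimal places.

Checks pass: Σm=0; 6 even; l₃=3∈[1,3].
(2·2+1)(2·1+1)(2·3+1) = 105
Δ: 0! 4! 2! / 7! → 1/105
sum: t=0:+1/4 = 1/4
3j²(2 1 3; 0 0 0) = Δ·Π!·Σ² = 3/35  (sign -1)
sum: t=0:+1/12 = 1/12
3j²(2 1 3; 1 1 -2) = Δ·Π!·Σ² = 2/21  (sign -1)
combine: 4πI² = 105·3/35·2/21 = 6/7
take √, sign +1: I = 0.26116903

0.261169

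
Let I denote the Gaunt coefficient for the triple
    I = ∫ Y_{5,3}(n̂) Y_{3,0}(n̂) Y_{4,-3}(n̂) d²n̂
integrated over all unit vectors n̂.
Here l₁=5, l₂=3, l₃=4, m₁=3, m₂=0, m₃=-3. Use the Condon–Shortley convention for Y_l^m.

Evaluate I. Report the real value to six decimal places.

Rules hold: Σm=0, L=12 even, 2≤4≤8.
N = 11·7·9 = 693
Δ = 4!·6!·2!/13! = 1/180180
Racah Σ t=1..3: t=1:−1/576 t=2:+1/144 t=3:−1/576 = 1/288
⇒ 3j(5 3 4; 0 0 0)² = 20/1001, sgn +1
Racah Σ t=1..2: t=1:−1/1440 t=2:+1/2880 = -1/2880
⇒ 3j(5 3 4; 3 0 -3)² = 7/715, sgn +1
4πI² = N·(3j₀)²·(3jₘ)² = 252/1859
I = +1·√(0.135557/4π) = 0.10386175

0.103862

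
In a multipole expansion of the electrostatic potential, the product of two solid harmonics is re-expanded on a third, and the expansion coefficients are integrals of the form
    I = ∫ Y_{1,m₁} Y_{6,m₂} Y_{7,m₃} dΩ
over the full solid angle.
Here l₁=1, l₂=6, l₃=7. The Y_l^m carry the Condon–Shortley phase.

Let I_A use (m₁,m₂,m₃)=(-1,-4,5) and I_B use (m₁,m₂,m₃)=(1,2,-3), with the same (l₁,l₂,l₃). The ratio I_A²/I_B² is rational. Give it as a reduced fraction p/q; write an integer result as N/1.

l's match ⇒ only the (l;m) 3-j factors differ between A and B.
A: triangle coeff Δ(1,6,7) = 1/1365; Σ_t [0,0]: t=0:+1/14515200 = 1/14515200; (3j)²=22/455 [(1 6 7; -1 -4 5)], sign=+1
B: triangle coeff Δ(1,6,7) = 1/1365; Σ_t [0,0]: t=0:+1/1935360 = 1/1935360; (3j)²=3/91 [(1 6 7; 1 2 -3)], sign=+1
I_A²/I_B² = (22/455)/(3/91) = 22/15

22/15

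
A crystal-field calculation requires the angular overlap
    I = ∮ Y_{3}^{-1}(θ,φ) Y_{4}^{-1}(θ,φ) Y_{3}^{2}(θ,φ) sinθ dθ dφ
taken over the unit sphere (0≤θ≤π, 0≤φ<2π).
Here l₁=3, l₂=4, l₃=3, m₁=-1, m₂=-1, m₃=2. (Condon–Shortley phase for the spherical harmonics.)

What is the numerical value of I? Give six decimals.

0.145070

m-sum 0 ✓  L=10 even ✓  1≤3≤7 ✓
Π(2lᵢ+1) = 7×9×7 = 441
triangle coeff Δ(3,4,3) = 1/34650
Σ_t [1,3]: t=1:−1/72 t=2:+1/16 t=3:−1/72 = 5/144
(3j)²=2/77 [(3 4 3; 0 0 0)], sign=-1
Σ_t [2,3]: t=2:+1/48 t=3:−1/144 = 1/72
(3j)²=16/693 [(3 4 3; -1 -1 2)], sign=-1
⇒ 4πI² = 32/121
I = (+1)√(32/121/(4π)) = 0.14506992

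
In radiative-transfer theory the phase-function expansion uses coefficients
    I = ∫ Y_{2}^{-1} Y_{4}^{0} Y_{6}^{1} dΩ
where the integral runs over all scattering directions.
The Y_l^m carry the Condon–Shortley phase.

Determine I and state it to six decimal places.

-0.210395

m-sum 0 ✓  L=12 even ✓  2≤6≤6 ✓
Π(2lᵢ+1) = 5×9×13 = 585
triangle coeff Δ(2,4,6) = 1/6435
Σ_t [0,0]: t=0:+1/2304 = 1/2304
(3j)²=5/143 [(2 4 6; 0 0 0)], sign=+1
Σ_t [0,0]: t=0:+1/3456 = 1/3456
(3j)²=35/1287 [(2 4 6; -1 0 1)], sign=-1
⇒ 4πI² = 875/1573
I = (-1)√(875/1573/(4π)) = -0.21039467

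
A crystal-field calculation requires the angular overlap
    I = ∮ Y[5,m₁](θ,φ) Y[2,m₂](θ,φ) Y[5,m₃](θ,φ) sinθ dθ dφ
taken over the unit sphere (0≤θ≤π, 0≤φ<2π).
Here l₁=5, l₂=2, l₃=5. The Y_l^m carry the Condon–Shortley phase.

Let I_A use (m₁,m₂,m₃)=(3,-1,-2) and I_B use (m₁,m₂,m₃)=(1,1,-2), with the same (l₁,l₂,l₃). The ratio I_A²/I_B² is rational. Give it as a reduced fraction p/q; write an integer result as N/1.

l's match ⇒ only the (l;m) 3-j factors differ between A and B.
A: triangle coeff Δ(5,2,5) = 1/38610; Σ_t [0,1]: t=0:+1/2880 t=1:−1/10080 = 1/4032; (3j)²=10/429 [(5 2 5; 3 -1 -2)], sign=-1
B: triangle coeff Δ(5,2,5) = 1/38610; Σ_t [1,2]: t=1:−1/1440 t=2:+1/2880 = -1/2880; (3j)²=7/715 [(5 2 5; 1 1 -2)], sign=+1
I_A²/I_B² = (10/429)/(7/715) = 50/21

50/21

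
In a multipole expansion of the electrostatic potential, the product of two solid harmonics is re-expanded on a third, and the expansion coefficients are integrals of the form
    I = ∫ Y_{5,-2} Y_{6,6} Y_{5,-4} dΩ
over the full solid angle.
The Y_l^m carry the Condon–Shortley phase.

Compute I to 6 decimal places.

m-sum 0 ✓  L=16 even ✓  1≤5≤11 ✓
Π(2lᵢ+1) = 11×13×11 = 1573
triangle coeff Δ(5,6,5) = 1/28588560
Σ_t [1,5]: t=1:−1/345600 t=2:+1/13824 t=3:−1/5184 t=4:+1/13824 t=5:−1/345600 = -7/129600
(3j)²=80/7293 [(5 6 5; 0 0 0)], sign=+1
Σ_t [6,6]: t=6:+1/3110400 = 1/3110400
(3j)²=21/1105 [(5 6 5; -2 6 -4)], sign=-1
⇒ 4πI² = 1232/3757
I = (-1)√(1232/3757/(4π)) = -0.16153991

-0.161540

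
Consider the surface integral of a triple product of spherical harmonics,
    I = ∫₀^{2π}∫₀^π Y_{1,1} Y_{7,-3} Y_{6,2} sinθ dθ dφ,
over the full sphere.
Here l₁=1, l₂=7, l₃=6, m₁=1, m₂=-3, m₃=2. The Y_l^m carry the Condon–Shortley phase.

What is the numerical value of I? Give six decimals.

-0.234717

Checks pass: Σm=0; 14 even; l₃=6∈[6,8].
(2·1+1)(2·7+1)(2·6+1) = 585
Δ: 2! 0! 12! / 15! → 1/1365
sum: t=1:−1/518400 = -1/518400
3j²(1 7 6; 0 0 0) = Δ·Π!·Σ² = 7/195  (sign -1)
sum: t=0:+1/1935360 = 1/1935360
3j²(1 7 6; 1 -3 2) = Δ·Π!·Σ² = 3/91  (sign +1)
combine: 4πI² = 585·7/195·3/91 = 9/13
take √, sign -1: I = -0.23471705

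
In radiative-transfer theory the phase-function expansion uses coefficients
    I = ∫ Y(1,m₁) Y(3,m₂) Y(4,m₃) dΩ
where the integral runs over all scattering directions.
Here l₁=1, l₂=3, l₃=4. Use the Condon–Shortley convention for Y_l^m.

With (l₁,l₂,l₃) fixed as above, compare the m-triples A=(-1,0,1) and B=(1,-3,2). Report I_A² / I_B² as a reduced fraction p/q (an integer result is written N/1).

10/1

l's match ⇒ only the (l;m) 3-j factors differ between A and B.
A: triangle coeff Δ(1,3,4) = 1/252; Σ_t [0,0]: t=0:+1/72 = 1/72; (3j)²=5/126 [(1 3 4; -1 0 1)], sign=-1
B: triangle coeff Δ(1,3,4) = 1/252; Σ_t [0,0]: t=0:+1/1440 = 1/1440; (3j)²=1/252 [(1 3 4; 1 -3 2)], sign=+1
I_A²/I_B² = (5/126)/(1/252) = 10/1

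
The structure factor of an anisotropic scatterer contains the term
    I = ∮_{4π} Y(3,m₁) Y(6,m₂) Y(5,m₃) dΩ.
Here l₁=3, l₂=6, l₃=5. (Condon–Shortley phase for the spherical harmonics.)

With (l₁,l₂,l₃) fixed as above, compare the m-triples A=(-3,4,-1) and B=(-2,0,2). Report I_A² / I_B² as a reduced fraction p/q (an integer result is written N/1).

4/3

Same 3,6,5: normalisation and zero-m 3j drop out of the ratio.
A: Δ: 4! 2! 8! / 15! → 1/675675; sum: t=4:+1/69120 = 1/69120; 3j²(3 6 5; -3 4 -1) = Δ·Π!·Σ² = 4/143  (sign +1)
B: Δ: 4! 2! 8! / 15! → 1/675675; sum: t=3:−1/8640 t=4:+1/34560 = -1/11520; 3j²(3 6 5; -2 0 2) = Δ·Π!·Σ² = 3/143  (sign +1)
I_A²/I_B² = (4/143)/(3/143) = 4/3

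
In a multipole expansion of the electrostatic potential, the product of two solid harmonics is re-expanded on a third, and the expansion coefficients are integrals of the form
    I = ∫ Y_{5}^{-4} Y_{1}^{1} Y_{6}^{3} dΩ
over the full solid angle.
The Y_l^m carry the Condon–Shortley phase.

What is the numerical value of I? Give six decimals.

-0.070770

Rules hold: Σm=0, L=12 even, 4≤6≤6.
N = 11·3·13 = 429
Δ = 0!·10!·2!/13! = 1/858
Racah Σ t=0..0: t=0:+1/14400 = 1/14400
⇒ 3j(5 1 6; 0 0 0)² = 6/143, sgn +1
Racah Σ t=0..0: t=0:+1/725760 = 1/725760
⇒ 3j(5 1 6; -4 1 3)² = 1/286, sgn -1
4πI² = N·(3j₀)²·(3jₘ)² = 9/143
I = -1·√(0.0629371/4π) = -0.07076985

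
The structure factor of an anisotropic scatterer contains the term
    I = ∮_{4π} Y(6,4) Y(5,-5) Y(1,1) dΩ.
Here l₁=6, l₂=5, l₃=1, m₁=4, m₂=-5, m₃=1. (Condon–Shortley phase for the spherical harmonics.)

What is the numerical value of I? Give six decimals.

Rules hold: Σm=0, L=12 even, 1≤1≤11.
N = 13·11·3 = 429
Δ = 10!·2!·0!/13! = 1/858
Racah Σ t=5..5: t=5:−1/14400 = -1/14400
⇒ 3j(6 5 1; 0 0 0)² = 6/143, sgn +1
Racah Σ t=0..0: t=0:+1/7257600 = 1/7257600
⇒ 3j(6 5 1; 4 -5 1)² = 1/858, sgn +1
4πI² = N·(3j₀)²·(3jₘ)² = 3/143
I = +1·√(0.020979/4π) = 0.04085899

0.040859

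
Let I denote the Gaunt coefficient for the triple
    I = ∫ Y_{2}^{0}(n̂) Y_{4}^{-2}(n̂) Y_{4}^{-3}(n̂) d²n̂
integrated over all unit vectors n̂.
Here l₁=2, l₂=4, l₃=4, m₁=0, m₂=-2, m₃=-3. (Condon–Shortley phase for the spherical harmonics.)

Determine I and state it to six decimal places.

0.000000

0 − 2 − 3 = -5 ≠ 0: azimuthal integral kills it; I = 0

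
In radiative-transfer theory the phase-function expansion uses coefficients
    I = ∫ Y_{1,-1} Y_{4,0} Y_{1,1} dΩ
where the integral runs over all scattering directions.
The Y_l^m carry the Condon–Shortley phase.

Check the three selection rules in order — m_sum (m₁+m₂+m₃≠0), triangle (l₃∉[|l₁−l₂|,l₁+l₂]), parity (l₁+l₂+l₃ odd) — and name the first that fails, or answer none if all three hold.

Σmᵢ = 0  ✓
l₃∈[|l₁−l₂|,l₁+l₂]=[3,5], have l₃=1  ✗
Σlᵢ = 6 ⇒ even

triangle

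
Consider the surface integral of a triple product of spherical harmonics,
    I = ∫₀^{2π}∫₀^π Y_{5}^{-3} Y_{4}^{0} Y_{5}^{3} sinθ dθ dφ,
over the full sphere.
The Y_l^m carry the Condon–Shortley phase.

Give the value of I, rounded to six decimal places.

0.130198

Checks pass: Σm=0; 14 even; l₃=5∈[1,9].
(2·5+1)(2·4+1)(2·5+1) = 1089
Δ: 4! 6! 4! / 15! → 1/3153150
sum: t=0:+1/69120 t=1:−1/1728 t=2:+1/576 t=3:−1/1728 t=4:+1/69120 = 7/11520
3j²(5 4 5; 0 0 0) = Δ·Π!·Σ² = 2/143  (sign -1)
sum: t=2:+1/11520 t=3:−1/4320 t=4:+1/27648 = -1/9216
3j²(5 4 5; -3 0 3) = Δ·Π!·Σ² = 2/143  (sign -1)
combine: 4πI² = 1089·2/143·2/143 = 36/169
take √, sign +1: I = 0.13019760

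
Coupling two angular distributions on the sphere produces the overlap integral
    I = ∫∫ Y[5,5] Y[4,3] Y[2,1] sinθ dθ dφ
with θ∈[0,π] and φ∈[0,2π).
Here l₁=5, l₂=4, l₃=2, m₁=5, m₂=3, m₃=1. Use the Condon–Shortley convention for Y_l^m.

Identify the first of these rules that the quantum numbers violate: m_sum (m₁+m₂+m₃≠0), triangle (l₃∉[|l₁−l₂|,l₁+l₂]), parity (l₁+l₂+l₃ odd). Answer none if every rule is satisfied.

m_sum

Σmᵢ = 9  ✗
l₃∈[|l₁−l₂|,l₁+l₂]=[1,9], have l₃=2
Σlᵢ = 11 ⇒ odd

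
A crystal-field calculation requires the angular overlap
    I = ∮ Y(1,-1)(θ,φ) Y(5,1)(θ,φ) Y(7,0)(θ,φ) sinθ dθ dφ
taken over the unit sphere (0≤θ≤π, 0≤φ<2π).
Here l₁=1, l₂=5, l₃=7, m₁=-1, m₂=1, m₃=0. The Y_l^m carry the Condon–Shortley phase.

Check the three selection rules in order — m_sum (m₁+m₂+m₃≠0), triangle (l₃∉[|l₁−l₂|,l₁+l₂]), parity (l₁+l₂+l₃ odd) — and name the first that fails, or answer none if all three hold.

m₁+m₂+m₃ = -1 + 1 + 0 = 0  ✓
triangle: |1−5|=4 ≤ l₃=7 ≤ 1+5=6  ✗
parity: l₁+l₂+l₃ = 13 is odd

triangle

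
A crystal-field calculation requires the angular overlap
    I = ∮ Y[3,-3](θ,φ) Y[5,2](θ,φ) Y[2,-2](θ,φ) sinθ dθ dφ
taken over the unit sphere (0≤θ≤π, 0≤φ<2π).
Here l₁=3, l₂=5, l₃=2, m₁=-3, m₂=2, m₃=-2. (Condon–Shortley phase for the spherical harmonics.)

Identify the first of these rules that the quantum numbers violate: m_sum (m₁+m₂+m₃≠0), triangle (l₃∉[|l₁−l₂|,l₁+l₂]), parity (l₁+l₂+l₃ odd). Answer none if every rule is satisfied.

azimuthal sum: -3 + 2 − 2 = -3  ✗
2 ≤ 2 ≤ 8 (triangle on l)
L = 3 + 5 + 2 = 10 (even)

m_sum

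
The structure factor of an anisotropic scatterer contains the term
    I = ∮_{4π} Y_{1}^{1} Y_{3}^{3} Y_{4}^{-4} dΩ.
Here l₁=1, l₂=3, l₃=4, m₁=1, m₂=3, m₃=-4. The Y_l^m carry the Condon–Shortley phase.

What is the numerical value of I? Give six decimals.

Rules hold: Σm=0, L=8 even, 2≤4≤4.
N = 3·7·9 = 189
Δ = 0!·2!·6!/9! = 1/252
Racah Σ t=0..0: t=0:+1/36 = 1/36
⇒ 3j(1 3 4; 0 0 0)² = 4/63, sgn +1
Racah Σ t=0..0: t=0:+1/1440 = 1/1440
⇒ 3j(1 3 4; 1 3 -4)² = 1/9, sgn +1
4πI² = N·(3j₀)²·(3jₘ)² = 4/3
I = +1·√(1.33333/4π) = 0.32573501

0.325735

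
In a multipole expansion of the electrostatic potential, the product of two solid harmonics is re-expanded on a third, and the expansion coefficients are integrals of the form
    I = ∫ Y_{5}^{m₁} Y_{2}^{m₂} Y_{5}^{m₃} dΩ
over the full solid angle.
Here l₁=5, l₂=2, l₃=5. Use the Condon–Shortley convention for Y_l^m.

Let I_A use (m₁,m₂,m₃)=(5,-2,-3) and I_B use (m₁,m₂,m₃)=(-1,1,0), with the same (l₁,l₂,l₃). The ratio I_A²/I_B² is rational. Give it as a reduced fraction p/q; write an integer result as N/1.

Same 5,2,5: normalisation and zero-m 3j drop out of the ratio.
A: Δ: 2! 8! 2! / 13! → 1/38610; sum: t=0:+1/161280 = 1/161280; 3j²(5 2 5; 5 -2 -3) = Δ·Π!·Σ² = 1/143  (sign +1)
B: Δ: 2! 8! 2! / 13! → 1/38610; sum: t=1:−1/1440 t=2:+1/1152 = 1/5760; 3j²(5 2 5; -1 1 0) = Δ·Π!·Σ² = 1/858  (sign -1)
I_A²/I_B² = (1/143)/(1/858) = 6/1

6/1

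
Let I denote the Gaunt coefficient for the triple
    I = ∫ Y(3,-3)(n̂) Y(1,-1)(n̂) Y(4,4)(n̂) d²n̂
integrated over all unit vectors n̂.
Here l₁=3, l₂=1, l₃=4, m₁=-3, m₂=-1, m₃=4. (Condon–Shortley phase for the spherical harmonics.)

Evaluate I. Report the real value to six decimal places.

0.325735

Checks pass: Σm=0; 8 even; l₃=4∈[2,4].
(2·3+1)(2·1+1)(2·4+1) = 189
Δ: 0! 6! 2! / 9! → 1/252
sum: t=0:+1/36 = 1/36
3j²(3 1 4; 0 0 0) = Δ·Π!·Σ² = 4/63  (sign +1)
sum: t=0:+1/1440 = 1/1440
3j²(3 1 4; -3 -1 4) = Δ·Π!·Σ² = 1/9  (sign +1)
combine: 4πI² = 189·4/63·1/9 = 4/3
take √, sign +1: I = 0.32573501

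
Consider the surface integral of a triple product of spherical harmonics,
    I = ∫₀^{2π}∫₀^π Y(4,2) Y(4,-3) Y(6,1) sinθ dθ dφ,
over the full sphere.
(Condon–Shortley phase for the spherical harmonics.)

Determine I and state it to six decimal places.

Rules hold: Σm=0, L=14 even, 0≤6≤8.
N = 9·9·13 = 1053
Δ = 2!·6!·6!/15! = 1/1261260
Racah Σ t=0..2: t=0:+1/4608 t=1:−1/1296 t=2:+1/4608 = -7/20736
⇒ 3j(4 4 6; 0 0 0)² = 20/1287, sgn -1
Racah Σ t=0..1: t=0:+1/11520 t=1:−1/86400 = 13/172800
⇒ 3j(4 4 6; 2 -3 1)² = 13/660, sgn -1
4πI² = N·(3j₀)²·(3jₘ)² = 39/121
I = +1·√(0.322314/4π) = 0.16015286

0.160153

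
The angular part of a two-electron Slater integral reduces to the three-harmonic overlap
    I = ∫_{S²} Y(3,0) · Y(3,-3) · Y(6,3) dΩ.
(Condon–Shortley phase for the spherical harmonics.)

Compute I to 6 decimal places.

Rules hold: Σm=0, L=12 even, 0≤6≤6.
N = 7·7·13 = 637
Δ = 0!·6!·6!/13! = 1/12012
Racah Σ t=0..0: t=0:+1/1296 = 1/1296
⇒ 3j(3 3 6; 0 0 0)² = 100/3003, sgn +1
Racah Σ t=0..0: t=0:+1/25920 = 1/25920
⇒ 3j(3 3 6; 0 -3 3)² = 1/143, sgn -1
4πI² = N·(3j₀)²·(3jₘ)² = 700/4719
I = -1·√(0.148337/4π) = -0.10864734

-0.108647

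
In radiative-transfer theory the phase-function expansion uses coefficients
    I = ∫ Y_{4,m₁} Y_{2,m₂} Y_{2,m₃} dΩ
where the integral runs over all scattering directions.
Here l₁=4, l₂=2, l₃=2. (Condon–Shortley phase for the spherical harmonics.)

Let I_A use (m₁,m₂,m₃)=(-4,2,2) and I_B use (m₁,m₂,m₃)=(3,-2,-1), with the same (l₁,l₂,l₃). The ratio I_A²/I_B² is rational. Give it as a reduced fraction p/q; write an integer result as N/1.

l's match ⇒ only the (l;m) 3-j factors differ between A and B.
A: triangle coeff Δ(4,2,2) = 1/630; Σ_t [4,4]: t=4:+1/576 = 1/576; (3j)²=1/9 [(4 2 2; -4 2 2)], sign=+1
B: triangle coeff Δ(4,2,2) = 1/630; Σ_t [0,0]: t=0:+1/144 = 1/144; (3j)²=1/18 [(4 2 2; 3 -2 -1)], sign=-1
I_A²/I_B² = (1/9)/(1/18) = 2/1

2/1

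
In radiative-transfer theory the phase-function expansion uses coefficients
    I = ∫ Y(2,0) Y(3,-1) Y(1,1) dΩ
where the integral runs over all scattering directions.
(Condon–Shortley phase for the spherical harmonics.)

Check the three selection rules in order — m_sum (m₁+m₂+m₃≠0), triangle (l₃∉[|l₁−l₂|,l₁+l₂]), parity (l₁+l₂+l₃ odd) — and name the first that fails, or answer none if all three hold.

none

azimuthal sum: 0 − 1 + 1 = 0  ✓
1 ≤ 1 ≤ 5 (triangle on l)  ✓
L = 2 + 3 + 1 = 6 (even)  ✓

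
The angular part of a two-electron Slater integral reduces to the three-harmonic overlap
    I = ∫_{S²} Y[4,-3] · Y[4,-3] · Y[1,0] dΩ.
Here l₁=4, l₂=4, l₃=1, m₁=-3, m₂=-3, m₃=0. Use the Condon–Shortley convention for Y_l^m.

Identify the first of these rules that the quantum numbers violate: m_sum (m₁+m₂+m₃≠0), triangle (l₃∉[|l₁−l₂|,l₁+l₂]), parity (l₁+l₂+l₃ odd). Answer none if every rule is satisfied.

Σmᵢ = -6  ✗
l₃∈[|l₁−l₂|,l₁+l₂]=[0,8], have l₃=1
Σlᵢ = 9 ⇒ odd

m_sum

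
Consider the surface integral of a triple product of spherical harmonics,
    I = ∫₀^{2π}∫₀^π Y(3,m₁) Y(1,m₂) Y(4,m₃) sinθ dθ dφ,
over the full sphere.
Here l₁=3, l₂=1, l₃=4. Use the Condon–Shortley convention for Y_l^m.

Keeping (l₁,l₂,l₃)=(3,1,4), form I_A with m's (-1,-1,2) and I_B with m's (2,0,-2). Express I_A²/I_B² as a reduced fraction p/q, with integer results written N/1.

Same 3,1,4: normalisation and zero-m 3j drop out of the ratio.
A: Δ: 0! 6! 2! / 9! → 1/252; sum: t=0:+1/96 = 1/96; 3j²(3 1 4; -1 -1 2) = Δ·Π!·Σ² = 5/84  (sign +1)
B: Δ: 0! 6! 2! / 9! → 1/252; sum: t=0:+1/120 = 1/120; 3j²(3 1 4; 2 0 -2) = Δ·Π!·Σ² = 1/21  (sign +1)
I_A²/I_B² = (5/84)/(1/21) = 5/4

5/4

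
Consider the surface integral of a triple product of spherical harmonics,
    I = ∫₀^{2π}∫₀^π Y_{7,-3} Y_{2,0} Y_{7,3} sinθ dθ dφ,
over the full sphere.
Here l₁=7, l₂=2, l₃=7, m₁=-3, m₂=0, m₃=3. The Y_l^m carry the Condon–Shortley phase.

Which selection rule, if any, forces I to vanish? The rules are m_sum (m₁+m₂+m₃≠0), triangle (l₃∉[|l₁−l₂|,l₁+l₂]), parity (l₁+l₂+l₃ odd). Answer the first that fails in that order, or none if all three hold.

none

azimuthal sum: -3 + 0 + 3 = 0  ✓
5 ≤ 7 ≤ 9 (triangle on l)  ✓
L = 7 + 2 + 7 = 16 (even)  ✓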